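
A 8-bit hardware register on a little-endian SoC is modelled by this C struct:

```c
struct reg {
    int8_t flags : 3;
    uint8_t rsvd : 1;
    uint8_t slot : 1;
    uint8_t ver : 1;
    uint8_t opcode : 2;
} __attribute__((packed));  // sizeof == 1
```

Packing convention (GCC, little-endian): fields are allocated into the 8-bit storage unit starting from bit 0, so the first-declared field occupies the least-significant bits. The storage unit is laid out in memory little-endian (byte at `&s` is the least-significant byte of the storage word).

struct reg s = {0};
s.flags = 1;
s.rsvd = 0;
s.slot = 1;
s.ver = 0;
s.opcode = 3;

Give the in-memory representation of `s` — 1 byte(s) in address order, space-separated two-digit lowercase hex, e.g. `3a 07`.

d1

[0+:3] flags=1 & 0x7 = 0x1; word=0x01
[3+:1] rsvd=0 & 0x1 = 0x0; word=0x01
[4+:1] slot=1 & 0x1 = 0x1; word=0x11
[5+:1] ver=0 & 0x1 = 0x0; word=0x11
[6+:2] opcode=3 & 0x3 = 0x3; word=0xd1
word = 0xd1 → little-endian bytes:
  [0]=0xd1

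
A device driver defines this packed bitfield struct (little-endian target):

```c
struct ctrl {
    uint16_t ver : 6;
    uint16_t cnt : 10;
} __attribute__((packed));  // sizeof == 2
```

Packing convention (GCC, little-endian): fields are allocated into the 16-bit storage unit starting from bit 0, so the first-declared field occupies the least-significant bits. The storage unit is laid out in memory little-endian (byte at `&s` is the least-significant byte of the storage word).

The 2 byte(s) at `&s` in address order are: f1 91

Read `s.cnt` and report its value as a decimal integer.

583

[0]=0xf1 [1]=0x91 (little-endian) → word 0x91f1
ver [0+:6] = (word>>0) & 0x3f = 49
cnt [6+:10] = (word>>6) & 0x3ff = 583  ←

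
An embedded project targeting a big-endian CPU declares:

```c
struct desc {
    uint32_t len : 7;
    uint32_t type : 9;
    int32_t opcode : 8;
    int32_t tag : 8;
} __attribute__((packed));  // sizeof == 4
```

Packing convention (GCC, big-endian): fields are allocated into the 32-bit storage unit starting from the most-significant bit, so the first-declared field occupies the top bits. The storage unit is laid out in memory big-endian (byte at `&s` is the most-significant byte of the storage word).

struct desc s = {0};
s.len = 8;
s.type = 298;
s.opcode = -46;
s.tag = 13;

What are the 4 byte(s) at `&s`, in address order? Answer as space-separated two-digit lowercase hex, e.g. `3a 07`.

11 2a d2 0d

[25+:7] len=8 & 0x7f = 0x8; word=0x10000000
[16+:9] type=298 & 0x1ff = 0x12a; word=0x112a0000
[8+:8] opcode=-46 & 0xff = 0xd2; word=0x112ad200
[0+:8] tag=13 & 0xff = 0xd; word=0x112ad20d
word = 0x112ad20d → big-endian bytes:
  [0]=0x11  [1]=0x2a  [2]=0xd2  [3]=0x0d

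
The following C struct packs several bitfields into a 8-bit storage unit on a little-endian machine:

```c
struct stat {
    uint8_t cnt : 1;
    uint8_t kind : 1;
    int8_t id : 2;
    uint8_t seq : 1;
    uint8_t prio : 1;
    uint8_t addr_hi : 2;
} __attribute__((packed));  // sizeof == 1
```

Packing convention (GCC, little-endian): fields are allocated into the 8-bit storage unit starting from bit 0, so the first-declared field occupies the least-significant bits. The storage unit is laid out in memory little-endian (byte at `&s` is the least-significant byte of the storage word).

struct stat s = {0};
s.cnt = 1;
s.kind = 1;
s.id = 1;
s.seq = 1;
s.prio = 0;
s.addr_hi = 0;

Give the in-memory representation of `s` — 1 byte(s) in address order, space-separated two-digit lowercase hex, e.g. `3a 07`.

17

cnt:1 = 1 → 0x1 << 0 → word 0x01
kind:1 = 1 → 0x1 << 1 → word 0x03
id:2 = 1 → 0x1 << 2 → word 0x07
seq:1 = 1 → 0x1 << 4 → word 0x17
prio:1 = 0 → 0x0 << 5 → word 0x17
addr_hi:2 = 0 → 0x0 << 6 → word 0x17
word = 0x17 → little-endian bytes:
  [0]=0x17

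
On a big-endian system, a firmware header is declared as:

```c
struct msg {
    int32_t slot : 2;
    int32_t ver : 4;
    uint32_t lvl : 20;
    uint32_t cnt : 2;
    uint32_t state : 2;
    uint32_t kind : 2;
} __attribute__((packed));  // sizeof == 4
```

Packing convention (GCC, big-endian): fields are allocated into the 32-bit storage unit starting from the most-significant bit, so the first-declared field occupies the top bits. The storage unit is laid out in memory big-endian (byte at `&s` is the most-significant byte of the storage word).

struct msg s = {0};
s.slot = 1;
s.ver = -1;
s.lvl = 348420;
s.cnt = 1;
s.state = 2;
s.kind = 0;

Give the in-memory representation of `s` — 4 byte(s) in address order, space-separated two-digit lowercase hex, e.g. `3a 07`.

slot (2b) val=1 bits=0x1 at bit 30: 0x40000000
ver (4b) val=-1 bits=0xf at bit 26: 0x7c000000
lvl (20b) val=348420 bits=0x55104 at bit 6: 0x7d544100
cnt (2b) val=1 bits=0x1 at bit 4: 0x7d544110
state (2b) val=2 bits=0x2 at bit 2: 0x7d544118
kind (2b) val=0 bits=0x0 at bit 0: 0x7d544118
word = 0x7d544118 → big-endian bytes:
  [0]=0x7d  [1]=0x54  [2]=0x41  [3]=0x18

7d 54 41 18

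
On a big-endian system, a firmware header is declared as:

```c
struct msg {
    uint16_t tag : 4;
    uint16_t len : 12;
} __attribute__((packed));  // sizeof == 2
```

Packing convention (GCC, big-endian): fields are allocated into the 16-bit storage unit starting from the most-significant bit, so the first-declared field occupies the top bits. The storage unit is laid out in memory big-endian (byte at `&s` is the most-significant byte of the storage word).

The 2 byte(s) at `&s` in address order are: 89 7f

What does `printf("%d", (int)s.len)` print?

2431

[0]=0x89 [1]=0x7f (big-endian) → word 0x897f
tag [12+:4] = (word>>12) & 0xf = 8
len [0+:12] = (word>>0) & 0xfff = 2431  ←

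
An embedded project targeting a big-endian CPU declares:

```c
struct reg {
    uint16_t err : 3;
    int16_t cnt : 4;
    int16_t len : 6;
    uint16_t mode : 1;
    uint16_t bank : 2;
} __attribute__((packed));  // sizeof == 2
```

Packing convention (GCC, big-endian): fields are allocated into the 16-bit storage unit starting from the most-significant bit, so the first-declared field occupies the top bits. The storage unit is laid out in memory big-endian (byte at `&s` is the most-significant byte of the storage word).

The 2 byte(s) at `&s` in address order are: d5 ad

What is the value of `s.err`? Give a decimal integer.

6

[0]=0xd5 [1]=0xad (big-endian) → word 0xd5ad
err:3 @ bit 13 → (0xd5ad>>13)&0x7 = 0x6  ←
cnt:4 @ bit 9 → (0xd5ad>>9)&0xf = 0xa
len:6 @ bit 3 → (0xd5ad>>3)&0x3f = 0x35
mode:1 @ bit 2 → (0xd5ad>>2)&0x1 = 0x1
bank:2 @ bit 0 → (0xd5ad>>0)&0x3 = 0x1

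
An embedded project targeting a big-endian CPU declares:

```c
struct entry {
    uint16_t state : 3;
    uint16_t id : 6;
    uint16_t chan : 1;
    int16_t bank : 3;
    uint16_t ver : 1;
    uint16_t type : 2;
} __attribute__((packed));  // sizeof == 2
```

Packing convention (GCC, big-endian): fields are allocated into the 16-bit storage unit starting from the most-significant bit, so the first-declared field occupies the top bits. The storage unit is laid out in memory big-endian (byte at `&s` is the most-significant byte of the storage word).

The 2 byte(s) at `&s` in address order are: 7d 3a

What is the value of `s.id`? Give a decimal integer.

58

[0]=0x7d [1]=0x3a (big-endian) → word 0x7d3a
state [13+:3] = (word>>13) & 0x7 = 3
id [7+:6] = (word>>7) & 0x3f = 58  ←
chan [6+:1] = (word>>6) & 0x1 = 0
bank [3+:3] = (word>>3) & 0x7 = 7
ver [2+:1] = (word>>2) & 0x1 = 0
type [0+:2] = (word>>0) & 0x3 = 2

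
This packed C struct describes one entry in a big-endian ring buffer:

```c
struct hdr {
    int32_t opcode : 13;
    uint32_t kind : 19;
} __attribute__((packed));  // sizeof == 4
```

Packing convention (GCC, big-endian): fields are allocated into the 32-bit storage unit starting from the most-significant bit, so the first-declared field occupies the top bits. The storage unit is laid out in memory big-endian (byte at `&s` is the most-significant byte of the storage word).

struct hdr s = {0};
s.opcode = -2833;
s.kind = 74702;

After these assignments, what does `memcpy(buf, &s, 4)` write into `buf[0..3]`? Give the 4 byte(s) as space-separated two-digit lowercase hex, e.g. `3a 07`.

a7 79 23 ce

[19+:13] opcode=-2833 & 0x1fff = 0x14ef; word=0xa7780000
[0+:19] kind=74702 & 0x7ffff = 0x123ce; word=0xa77923ce
word = 0xa77923ce → big-endian bytes:
  [0]=0xa7  [1]=0x79  [2]=0x23  [3]=0xce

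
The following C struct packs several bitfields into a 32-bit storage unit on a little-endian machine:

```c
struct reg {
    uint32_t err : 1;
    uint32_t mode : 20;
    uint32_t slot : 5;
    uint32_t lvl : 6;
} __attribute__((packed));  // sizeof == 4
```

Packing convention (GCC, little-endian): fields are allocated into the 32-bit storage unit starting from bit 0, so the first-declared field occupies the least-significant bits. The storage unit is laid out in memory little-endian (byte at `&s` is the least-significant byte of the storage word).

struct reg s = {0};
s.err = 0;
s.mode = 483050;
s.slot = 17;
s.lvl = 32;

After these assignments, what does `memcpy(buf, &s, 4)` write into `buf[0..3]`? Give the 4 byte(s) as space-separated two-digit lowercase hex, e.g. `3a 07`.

err:1 = 0 → 0x0 << 0 → word 0x00000000
mode:20 = 483050 → 0x75eea << 1 → word 0x000ebdd4
slot:5 = 17 → 0x11 << 21 → word 0x022ebdd4
lvl:6 = 32 → 0x20 << 26 → word 0x822ebdd4
word = 0x822ebdd4 → little-endian bytes:
  [0]=0xd4  [1]=0xbd  [2]=0x2e  [3]=0x82

d4 bd 2e 82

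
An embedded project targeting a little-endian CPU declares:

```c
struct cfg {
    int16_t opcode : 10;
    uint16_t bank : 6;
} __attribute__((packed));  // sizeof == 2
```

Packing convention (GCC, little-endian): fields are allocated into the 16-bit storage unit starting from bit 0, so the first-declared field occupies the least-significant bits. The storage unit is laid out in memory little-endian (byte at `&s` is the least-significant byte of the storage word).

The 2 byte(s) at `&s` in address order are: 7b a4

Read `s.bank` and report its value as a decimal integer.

[0]=0x7b [1]=0xa4 (little-endian) → word 0xa47b
opcode [0+:10] = (word>>0) & 0x3ff = 123
bank [10+:6] = (word>>10) & 0x3f = 41  ←

41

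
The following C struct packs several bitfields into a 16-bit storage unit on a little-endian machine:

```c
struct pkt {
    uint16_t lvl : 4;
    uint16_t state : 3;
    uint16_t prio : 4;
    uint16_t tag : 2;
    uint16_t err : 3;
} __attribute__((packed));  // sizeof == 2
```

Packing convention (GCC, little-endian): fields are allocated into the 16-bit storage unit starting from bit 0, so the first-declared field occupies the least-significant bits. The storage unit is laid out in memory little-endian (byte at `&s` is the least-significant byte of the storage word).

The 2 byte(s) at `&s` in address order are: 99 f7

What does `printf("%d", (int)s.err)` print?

7

[0]=0x99 [1]=0xf7 (little-endian) → word 0xf799
lvl:4 @ bit 0 → (0xf799>>0)&0xf = 0x9
state:3 @ bit 4 → (0xf799>>4)&0x7 = 0x1
prio:4 @ bit 7 → (0xf799>>7)&0xf = 0xf
tag:2 @ bit 11 → (0xf799>>11)&0x3 = 0x2
err:3 @ bit 13 → (0xf799>>13)&0x7 = 0x7  ←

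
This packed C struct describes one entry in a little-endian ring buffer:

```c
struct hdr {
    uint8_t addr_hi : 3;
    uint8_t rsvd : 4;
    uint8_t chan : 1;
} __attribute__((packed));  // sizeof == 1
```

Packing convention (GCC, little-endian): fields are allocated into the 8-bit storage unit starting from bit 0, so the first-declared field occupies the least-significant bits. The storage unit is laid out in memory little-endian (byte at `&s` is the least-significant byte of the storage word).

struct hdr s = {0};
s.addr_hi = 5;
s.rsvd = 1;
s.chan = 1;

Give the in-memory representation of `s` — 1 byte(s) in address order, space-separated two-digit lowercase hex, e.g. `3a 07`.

addr_hi (3b) val=5 bits=0x5 at bit 0: 0x05
rsvd (4b) val=1 bits=0x1 at bit 3: 0x0d
chan (1b) val=1 bits=0x1 at bit 7: 0x8d
word = 0x8d → little-endian bytes:
  [0]=0x8d

8d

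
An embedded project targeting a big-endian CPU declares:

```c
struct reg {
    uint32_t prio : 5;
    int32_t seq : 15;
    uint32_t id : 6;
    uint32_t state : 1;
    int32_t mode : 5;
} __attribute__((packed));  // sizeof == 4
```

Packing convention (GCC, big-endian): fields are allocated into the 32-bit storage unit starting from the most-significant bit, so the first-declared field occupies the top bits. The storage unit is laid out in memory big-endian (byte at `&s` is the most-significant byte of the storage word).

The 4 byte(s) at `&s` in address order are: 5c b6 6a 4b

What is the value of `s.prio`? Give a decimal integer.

11

[0]=0x5c [1]=0xb6 [2]=0x6a [3]=0x4b (big-endian) → word 0x5cb66a4b
prio [27+:5] = (word>>27) & 0x1f = 11  ←
seq [12+:15] = (word>>12) & 0x7fff = 19302
id [6+:6] = (word>>6) & 0x3f = 41
state [5+:1] = (word>>5) & 0x1 = 0
mode [0+:5] = (word>>0) & 0x1f = 11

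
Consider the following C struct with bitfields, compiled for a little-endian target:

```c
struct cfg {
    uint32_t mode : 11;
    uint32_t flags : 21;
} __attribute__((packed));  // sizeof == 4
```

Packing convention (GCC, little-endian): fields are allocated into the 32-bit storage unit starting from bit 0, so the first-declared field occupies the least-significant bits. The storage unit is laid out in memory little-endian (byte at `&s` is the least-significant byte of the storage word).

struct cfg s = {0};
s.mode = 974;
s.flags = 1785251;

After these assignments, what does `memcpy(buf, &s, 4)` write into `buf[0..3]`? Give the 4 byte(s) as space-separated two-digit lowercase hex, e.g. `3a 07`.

mode (11b) val=974 bits=0x3ce at bit 0: 0x000003ce
flags (21b) val=1785251 bits=0x1b3da3 at bit 11: 0xd9ed1bce
word = 0xd9ed1bce → little-endian bytes:
  [0]=0xce  [1]=0x1b  [2]=0xed  [3]=0xd9

ce 1b ed d9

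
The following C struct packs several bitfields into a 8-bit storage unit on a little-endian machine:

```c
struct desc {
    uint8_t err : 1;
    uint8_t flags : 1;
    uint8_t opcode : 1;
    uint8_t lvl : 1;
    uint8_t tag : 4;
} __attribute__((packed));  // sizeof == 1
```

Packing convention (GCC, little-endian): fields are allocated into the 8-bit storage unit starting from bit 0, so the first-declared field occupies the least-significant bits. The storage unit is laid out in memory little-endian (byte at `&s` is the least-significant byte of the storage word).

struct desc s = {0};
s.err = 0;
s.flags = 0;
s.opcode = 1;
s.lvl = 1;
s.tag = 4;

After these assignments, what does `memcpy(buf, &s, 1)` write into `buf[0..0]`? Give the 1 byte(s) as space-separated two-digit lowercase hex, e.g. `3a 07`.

err (1b) val=0 bits=0x0 at bit 0: 0x00
flags (1b) val=0 bits=0x0 at bit 1: 0x00
opcode (1b) val=1 bits=0x1 at bit 2: 0x04
lvl (1b) val=1 bits=0x1 at bit 3: 0x0c
tag (4b) val=4 bits=0x4 at bit 4: 0x4c
word = 0x4c → little-endian bytes:
  [0]=0x4c

4c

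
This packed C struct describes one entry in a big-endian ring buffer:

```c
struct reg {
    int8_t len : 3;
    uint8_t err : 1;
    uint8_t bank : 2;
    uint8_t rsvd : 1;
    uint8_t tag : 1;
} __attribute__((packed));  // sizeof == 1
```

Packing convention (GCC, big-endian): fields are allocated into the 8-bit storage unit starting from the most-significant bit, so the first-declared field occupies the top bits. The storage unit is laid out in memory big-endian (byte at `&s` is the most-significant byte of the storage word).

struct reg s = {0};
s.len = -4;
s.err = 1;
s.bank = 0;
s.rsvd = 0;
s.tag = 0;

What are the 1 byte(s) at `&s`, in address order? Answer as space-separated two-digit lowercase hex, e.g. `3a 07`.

90

[5+:3] len=-4 & 0x7 = 0x4; word=0x80
[4+:1] err=1 & 0x1 = 0x1; word=0x90
[2+:2] bank=0 & 0x3 = 0x0; word=0x90
[1+:1] rsvd=0 & 0x1 = 0x0; word=0x90
[0+:1] tag=0 & 0x1 = 0x0; word=0x90
word = 0x90 → big-endian bytes:
  [0]=0x90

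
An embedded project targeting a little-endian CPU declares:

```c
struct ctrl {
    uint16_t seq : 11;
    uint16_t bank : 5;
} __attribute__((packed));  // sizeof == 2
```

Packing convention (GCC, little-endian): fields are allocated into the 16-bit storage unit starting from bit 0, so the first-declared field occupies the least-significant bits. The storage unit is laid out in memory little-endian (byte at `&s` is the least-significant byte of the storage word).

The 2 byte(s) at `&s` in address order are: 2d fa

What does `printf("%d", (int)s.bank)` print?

[0]=0x2d [1]=0xfa (little-endian) → word 0xfa2d
seq:11 @ bit 0 → (0xfa2d>>0)&0x7ff = 0x22d
bank:5 @ bit 11 → (0xfa2d>>11)&0x1f = 0x1f  ←

31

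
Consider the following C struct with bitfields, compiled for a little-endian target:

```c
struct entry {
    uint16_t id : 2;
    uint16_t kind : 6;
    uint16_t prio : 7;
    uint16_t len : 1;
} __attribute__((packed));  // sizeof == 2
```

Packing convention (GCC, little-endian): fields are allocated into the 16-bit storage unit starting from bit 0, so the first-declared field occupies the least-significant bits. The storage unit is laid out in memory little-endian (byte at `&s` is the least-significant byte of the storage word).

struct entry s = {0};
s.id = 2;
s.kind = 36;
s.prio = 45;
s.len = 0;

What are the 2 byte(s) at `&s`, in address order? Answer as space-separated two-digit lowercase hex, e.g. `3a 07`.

id (2b) val=2 bits=0x2 at bit 0: 0x0002
kind (6b) val=36 bits=0x24 at bit 2: 0x0092
prio (7b) val=45 bits=0x2d at bit 8: 0x2d92
len (1b) val=0 bits=0x0 at bit 15: 0x2d92
word = 0x2d92 → little-endian bytes:
  [0]=0x92  [1]=0x2d

92 2d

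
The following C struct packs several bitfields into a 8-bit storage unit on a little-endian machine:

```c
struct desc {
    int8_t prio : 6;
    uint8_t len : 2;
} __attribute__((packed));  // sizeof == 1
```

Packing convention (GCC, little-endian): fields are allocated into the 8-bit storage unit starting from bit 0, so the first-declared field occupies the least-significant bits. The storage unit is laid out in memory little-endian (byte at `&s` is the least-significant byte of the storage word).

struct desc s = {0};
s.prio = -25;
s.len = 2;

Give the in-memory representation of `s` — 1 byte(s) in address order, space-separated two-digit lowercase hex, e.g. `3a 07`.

prio (6b) val=-25 bits=0x27 at bit 0: 0x27
len (2b) val=2 bits=0x2 at bit 6: 0xa7
word = 0xa7 → little-endian bytes:
  [0]=0xa7

a7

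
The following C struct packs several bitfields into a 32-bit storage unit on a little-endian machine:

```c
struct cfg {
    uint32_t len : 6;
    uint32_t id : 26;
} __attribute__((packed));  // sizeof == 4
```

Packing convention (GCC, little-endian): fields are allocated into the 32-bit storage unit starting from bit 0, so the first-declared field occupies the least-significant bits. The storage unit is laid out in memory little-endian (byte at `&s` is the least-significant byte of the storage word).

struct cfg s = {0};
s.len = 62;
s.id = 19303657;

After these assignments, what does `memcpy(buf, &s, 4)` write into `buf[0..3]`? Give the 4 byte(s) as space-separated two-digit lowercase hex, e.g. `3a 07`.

7e 3a a3 49

len:6 = 62 → 0x3e << 0 → word 0x0000003e
id:26 = 19303657 → 0x1268ce9 << 6 → word 0x49a33a7e
word = 0x49a33a7e → little-endian bytes:
  [0]=0x7e  [1]=0x3a  [2]=0xa3  [3]=0x49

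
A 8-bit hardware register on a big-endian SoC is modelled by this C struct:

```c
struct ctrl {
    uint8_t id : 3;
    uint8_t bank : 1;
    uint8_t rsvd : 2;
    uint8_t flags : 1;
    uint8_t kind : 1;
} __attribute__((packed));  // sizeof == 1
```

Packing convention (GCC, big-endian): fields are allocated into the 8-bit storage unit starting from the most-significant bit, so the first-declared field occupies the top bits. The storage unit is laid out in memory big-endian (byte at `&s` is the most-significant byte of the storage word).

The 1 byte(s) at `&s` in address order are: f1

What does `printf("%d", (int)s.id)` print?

7

[0]=0xf1 (big-endian) → word 0xf1
id:3 @ bit 5 → (0xf1>>5)&0x7 = 0x7  ←
bank:1 @ bit 4 → (0xf1>>4)&0x1 = 0x1
rsvd:2 @ bit 2 → (0xf1>>2)&0x3 = 0x0
flags:1 @ bit 1 → (0xf1>>1)&0x1 = 0x0
kind:1 @ bit 0 → (0xf1>>0)&0x1 = 0x1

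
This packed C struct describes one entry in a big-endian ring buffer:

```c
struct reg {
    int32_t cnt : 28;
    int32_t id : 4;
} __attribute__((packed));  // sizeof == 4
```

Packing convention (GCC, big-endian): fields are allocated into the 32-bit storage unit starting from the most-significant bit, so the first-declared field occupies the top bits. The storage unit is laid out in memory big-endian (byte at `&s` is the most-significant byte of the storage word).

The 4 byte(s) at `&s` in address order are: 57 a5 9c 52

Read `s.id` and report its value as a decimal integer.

2

[0]=0x57 [1]=0xa5 [2]=0x9c [3]=0x52 (big-endian) → word 0x57a59c52
cnt [4+:28] = (word>>4) & 0xfffffff = 91904453
id [0+:4] = (word>>0) & 0xf = 2  ←
id signed 4b, MSB=0: value = 2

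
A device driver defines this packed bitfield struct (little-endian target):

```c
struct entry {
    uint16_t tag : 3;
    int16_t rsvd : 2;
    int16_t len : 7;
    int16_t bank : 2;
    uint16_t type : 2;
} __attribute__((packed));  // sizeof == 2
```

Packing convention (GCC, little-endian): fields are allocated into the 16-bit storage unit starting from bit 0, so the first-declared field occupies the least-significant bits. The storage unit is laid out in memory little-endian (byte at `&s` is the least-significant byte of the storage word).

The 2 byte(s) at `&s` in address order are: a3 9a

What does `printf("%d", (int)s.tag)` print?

[0]=0xa3 [1]=0x9a (little-endian) → word 0x9aa3
tag [0+:3] = (word>>0) & 0x7 = 3  ←
rsvd [3+:2] = (word>>3) & 0x3 = 0
len [5+:7] = (word>>5) & 0x7f = 85
bank [12+:2] = (word>>12) & 0x3 = 1
type [14+:2] = (word>>14) & 0x3 = 2

3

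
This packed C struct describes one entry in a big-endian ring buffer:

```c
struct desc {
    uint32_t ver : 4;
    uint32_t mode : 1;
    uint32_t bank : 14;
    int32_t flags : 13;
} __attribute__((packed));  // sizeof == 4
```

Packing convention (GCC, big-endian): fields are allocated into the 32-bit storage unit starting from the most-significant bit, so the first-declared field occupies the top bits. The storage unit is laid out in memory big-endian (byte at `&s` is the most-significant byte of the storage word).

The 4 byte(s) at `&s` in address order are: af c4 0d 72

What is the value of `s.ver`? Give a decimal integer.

[0]=0xaf [1]=0xc4 [2]=0x0d [3]=0x72 (big-endian) → word 0xafc40d72
ver:4 @ bit 28 → (0xafc40d72>>28)&0xf = 0xa  ←
mode:1 @ bit 27 → (0xafc40d72>>27)&0x1 = 0x1
bank:14 @ bit 13 → (0xafc40d72>>13)&0x3fff = 0x3e20
flags:13 @ bit 0 → (0xafc40d72>>0)&0x1fff = 0xd72

10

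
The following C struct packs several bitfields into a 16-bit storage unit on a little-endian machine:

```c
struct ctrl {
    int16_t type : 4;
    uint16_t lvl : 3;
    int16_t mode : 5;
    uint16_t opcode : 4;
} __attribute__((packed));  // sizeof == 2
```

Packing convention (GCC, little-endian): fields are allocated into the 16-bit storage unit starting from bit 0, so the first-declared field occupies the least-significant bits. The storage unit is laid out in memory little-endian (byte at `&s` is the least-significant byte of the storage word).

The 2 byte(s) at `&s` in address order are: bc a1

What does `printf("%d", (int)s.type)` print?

[0]=0xbc [1]=0xa1 (little-endian) → word 0xa1bc
type:4 @ bit 0 → (0xa1bc>>0)&0xf = 0xc  ←
lvl:3 @ bit 4 → (0xa1bc>>4)&0x7 = 0x3
mode:5 @ bit 7 → (0xa1bc>>7)&0x1f = 0x3
opcode:4 @ bit 12 → (0xa1bc>>12)&0xf = 0xa
type signed 4b, MSB=1: 12 - 16 = -4

-4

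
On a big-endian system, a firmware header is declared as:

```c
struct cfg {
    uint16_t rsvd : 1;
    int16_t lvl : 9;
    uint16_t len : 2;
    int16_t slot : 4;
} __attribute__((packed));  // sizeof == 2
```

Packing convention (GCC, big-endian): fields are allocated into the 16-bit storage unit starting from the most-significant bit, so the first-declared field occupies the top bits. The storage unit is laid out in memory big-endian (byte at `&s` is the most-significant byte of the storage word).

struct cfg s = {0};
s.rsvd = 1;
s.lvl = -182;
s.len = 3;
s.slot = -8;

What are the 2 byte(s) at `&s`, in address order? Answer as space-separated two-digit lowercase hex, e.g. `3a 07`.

rsvd (1b) val=1 bits=0x1 at bit 15: 0x8000
lvl (9b) val=-182 bits=0x14a at bit 6: 0xd280
len (2b) val=3 bits=0x3 at bit 4: 0xd2b0
slot (4b) val=-8 bits=0x8 at bit 0: 0xd2b8
word = 0xd2b8 → big-endian bytes:
  [0]=0xd2  [1]=0xb8

d2 b8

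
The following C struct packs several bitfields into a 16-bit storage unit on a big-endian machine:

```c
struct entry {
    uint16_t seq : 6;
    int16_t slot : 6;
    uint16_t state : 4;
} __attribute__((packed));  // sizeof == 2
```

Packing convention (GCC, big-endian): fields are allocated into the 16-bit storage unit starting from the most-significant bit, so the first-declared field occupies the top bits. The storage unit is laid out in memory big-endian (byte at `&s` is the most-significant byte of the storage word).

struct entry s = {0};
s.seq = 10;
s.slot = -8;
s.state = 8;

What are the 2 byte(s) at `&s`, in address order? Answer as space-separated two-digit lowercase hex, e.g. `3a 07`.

2b 88

seq:6 = 10 → 0xa << 10 → word 0x2800
slot:6 = -8 → 0x38 << 4 → word 0x2b80
state:4 = 8 → 0x8 << 0 → word 0x2b88
word = 0x2b88 → big-endian bytes:
  [0]=0x2b  [1]=0x88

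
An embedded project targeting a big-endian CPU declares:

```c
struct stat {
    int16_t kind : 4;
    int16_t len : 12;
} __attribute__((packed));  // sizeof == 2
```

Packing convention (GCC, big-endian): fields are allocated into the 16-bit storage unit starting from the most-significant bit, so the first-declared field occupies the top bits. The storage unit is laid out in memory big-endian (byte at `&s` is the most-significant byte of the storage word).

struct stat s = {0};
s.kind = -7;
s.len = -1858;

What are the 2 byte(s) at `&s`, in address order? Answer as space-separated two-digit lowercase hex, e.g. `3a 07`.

98 be

kind (4b) val=-7 bits=0x9 at bit 12: 0x9000
len (12b) val=-1858 bits=0x8be at bit 0: 0x98be
word = 0x98be → big-endian bytes:
  [0]=0x98  [1]=0xbe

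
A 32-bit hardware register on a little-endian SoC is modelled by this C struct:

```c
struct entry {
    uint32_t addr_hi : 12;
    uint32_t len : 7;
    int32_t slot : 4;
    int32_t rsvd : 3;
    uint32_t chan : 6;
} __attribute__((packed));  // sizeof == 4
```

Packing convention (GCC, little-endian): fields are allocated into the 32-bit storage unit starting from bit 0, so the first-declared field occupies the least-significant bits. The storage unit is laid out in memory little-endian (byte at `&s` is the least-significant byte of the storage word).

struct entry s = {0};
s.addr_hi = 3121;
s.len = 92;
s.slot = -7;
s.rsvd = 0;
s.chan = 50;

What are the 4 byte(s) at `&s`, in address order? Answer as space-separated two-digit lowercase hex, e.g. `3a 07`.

[0+:12] addr_hi=3121 & 0xfff = 0xc31; word=0x00000c31
[12+:7] len=92 & 0x7f = 0x5c; word=0x0005cc31
[19+:4] slot=-7 & 0xf = 0x9; word=0x004dcc31
[23+:3] rsvd=0 & 0x7 = 0x0; word=0x004dcc31
[26+:6] chan=50 & 0x3f = 0x32; word=0xc84dcc31
word = 0xc84dcc31 → little-endian bytes:
  [0]=0x31  [1]=0xcc  [2]=0x4d  [3]=0xc8

31 cc 4d c8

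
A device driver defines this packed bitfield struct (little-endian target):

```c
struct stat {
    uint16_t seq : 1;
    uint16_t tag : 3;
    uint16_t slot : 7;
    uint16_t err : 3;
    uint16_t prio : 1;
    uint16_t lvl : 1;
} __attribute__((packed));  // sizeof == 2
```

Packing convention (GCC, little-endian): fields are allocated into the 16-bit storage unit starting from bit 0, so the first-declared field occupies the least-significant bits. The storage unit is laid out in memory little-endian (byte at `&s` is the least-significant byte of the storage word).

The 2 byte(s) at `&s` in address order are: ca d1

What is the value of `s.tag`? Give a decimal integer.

5

[0]=0xca [1]=0xd1 (little-endian) → word 0xd1ca
seq [0+:1] = (word>>0) & 0x1 = 0
tag [1+:3] = (word>>1) & 0x7 = 5  ←
slot [4+:7] = (word>>4) & 0x7f = 28
err [11+:3] = (word>>11) & 0x7 = 2
prio [14+:1] = (word>>14) & 0x1 = 1
lvl [15+:1] = (word>>15) & 0x1 = 1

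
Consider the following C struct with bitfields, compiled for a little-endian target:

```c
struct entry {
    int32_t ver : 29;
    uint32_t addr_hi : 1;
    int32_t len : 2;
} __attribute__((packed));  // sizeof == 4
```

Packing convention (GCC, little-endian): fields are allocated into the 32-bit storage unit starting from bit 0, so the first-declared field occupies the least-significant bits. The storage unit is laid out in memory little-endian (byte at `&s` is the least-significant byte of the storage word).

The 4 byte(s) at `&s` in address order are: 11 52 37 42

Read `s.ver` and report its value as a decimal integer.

37179921

[0]=0x11 [1]=0x52 [2]=0x37 [3]=0x42 (little-endian) → word 0x42375211
ver [0+:29] = (word>>0) & 0x1fffffff = 37179921  ←
addr_hi [29+:1] = (word>>29) & 0x1 = 0
len [30+:2] = (word>>30) & 0x3 = 1
ver signed 29b, MSB=0: value = 37179921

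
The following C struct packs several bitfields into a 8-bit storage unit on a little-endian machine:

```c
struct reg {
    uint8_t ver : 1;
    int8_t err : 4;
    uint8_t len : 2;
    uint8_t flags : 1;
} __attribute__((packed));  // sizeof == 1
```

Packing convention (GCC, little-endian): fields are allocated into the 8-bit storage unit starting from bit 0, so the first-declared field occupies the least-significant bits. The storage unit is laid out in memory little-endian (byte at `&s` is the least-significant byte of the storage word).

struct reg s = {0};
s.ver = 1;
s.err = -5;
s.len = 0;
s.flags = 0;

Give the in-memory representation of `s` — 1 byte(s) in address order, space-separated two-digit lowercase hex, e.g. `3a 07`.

[0+:1] ver=1 & 0x1 = 0x1; word=0x01
[1+:4] err=-5 & 0xf = 0xb; word=0x17
[5+:2] len=0 & 0x3 = 0x0; word=0x17
[7+:1] flags=0 & 0x1 = 0x0; word=0x17
word = 0x17 → little-endian bytes:
  [0]=0x17

17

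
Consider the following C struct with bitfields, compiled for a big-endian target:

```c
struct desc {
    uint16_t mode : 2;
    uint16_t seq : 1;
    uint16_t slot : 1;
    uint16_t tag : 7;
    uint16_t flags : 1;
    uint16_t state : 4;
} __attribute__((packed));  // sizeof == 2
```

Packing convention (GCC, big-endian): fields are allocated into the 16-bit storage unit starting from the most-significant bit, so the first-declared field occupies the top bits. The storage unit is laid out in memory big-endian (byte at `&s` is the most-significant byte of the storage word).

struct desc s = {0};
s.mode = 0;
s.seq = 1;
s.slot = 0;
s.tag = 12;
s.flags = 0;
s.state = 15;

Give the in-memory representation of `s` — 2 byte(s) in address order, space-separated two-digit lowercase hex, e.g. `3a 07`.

21 8f

mode:2 = 0 → 0x0 << 14 → word 0x0000
seq:1 = 1 → 0x1 << 13 → word 0x2000
slot:1 = 0 → 0x0 << 12 → word 0x2000
tag:7 = 12 → 0xc << 5 → word 0x2180
flags:1 = 0 → 0x0 << 4 → word 0x2180
state:4 = 15 → 0xf << 0 → word 0x218f
word = 0x218f → big-endian bytes:
  [0]=0x21  [1]=0x8f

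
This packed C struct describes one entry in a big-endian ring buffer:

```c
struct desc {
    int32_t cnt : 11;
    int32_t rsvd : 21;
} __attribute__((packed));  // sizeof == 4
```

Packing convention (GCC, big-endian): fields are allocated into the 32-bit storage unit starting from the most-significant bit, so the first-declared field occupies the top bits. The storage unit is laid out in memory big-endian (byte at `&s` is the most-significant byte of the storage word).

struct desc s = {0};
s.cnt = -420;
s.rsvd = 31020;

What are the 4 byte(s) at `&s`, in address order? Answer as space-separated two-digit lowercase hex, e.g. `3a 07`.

cnt:11 = -420 → 0x65c << 21 → word 0xcb800000
rsvd:21 = 31020 → 0x792c << 0 → word 0xcb80792c
word = 0xcb80792c → big-endian bytes:
  [0]=0xcb  [1]=0x80  [2]=0x79  [3]=0x2c

cb 80 79 2c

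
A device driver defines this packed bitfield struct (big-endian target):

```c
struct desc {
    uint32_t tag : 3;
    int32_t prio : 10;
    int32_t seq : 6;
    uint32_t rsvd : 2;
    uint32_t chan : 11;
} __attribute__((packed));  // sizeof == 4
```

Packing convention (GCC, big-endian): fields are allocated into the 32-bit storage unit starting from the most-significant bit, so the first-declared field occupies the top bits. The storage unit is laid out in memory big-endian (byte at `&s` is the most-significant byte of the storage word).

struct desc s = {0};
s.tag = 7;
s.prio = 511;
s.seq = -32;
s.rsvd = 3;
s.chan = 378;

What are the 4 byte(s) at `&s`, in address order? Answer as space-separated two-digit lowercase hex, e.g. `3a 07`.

tag:3 = 7 → 0x7 << 29 → word 0xe0000000
prio:10 = 511 → 0x1ff << 19 → word 0xeff80000
seq:6 = -32 → 0x20 << 13 → word 0xeffc0000
rsvd:2 = 3 → 0x3 << 11 → word 0xeffc1800
chan:11 = 378 → 0x17a << 0 → word 0xeffc197a
word = 0xeffc197a → big-endian bytes:
  [0]=0xef  [1]=0xfc  [2]=0x19  [3]=0x7a

ef fc 19 7a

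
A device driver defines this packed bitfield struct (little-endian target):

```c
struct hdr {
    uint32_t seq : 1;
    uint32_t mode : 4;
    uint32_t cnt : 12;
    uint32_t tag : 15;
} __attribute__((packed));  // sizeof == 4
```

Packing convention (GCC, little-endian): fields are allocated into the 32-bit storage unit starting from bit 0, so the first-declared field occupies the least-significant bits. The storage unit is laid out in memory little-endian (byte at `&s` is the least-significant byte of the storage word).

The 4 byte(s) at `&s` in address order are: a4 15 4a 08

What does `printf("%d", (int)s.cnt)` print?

[0]=0xa4 [1]=0x15 [2]=0x4a [3]=0x08 (little-endian) → word 0x084a15a4
seq:1 @ bit 0 → (0x084a15a4>>0)&0x1 = 0x0
mode:4 @ bit 1 → (0x084a15a4>>1)&0xf = 0x2
cnt:12 @ bit 5 → (0x084a15a4>>5)&0xfff = 0xad  ←
tag:15 @ bit 17 → (0x084a15a4>>17)&0x7fff = 0x425

173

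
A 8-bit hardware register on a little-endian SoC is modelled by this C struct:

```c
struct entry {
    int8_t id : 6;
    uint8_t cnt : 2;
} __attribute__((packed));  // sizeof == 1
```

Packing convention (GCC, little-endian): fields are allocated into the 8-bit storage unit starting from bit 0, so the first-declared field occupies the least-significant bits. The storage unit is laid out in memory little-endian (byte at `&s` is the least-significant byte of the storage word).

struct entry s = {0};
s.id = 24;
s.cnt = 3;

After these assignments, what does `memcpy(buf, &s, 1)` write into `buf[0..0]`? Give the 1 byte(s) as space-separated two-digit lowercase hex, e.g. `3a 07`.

id (6b) val=24 bits=0x18 at bit 0: 0x18
cnt (2b) val=3 bits=0x3 at bit 6: 0xd8
word = 0xd8 → little-endian bytes:
  [0]=0xd8

d8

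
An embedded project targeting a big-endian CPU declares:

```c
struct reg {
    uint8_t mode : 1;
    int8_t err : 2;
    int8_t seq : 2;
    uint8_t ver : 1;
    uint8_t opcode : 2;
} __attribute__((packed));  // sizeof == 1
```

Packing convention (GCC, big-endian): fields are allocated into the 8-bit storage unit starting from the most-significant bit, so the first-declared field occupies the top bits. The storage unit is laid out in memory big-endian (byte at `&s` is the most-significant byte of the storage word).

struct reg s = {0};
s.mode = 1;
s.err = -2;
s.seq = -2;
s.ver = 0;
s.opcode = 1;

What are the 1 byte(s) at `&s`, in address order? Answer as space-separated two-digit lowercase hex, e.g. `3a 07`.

[7+:1] mode=1 & 0x1 = 0x1; word=0x80
[5+:2] err=-2 & 0x3 = 0x2; word=0xc0
[3+:2] seq=-2 & 0x3 = 0x2; word=0xd0
[2+:1] ver=0 & 0x1 = 0x0; word=0xd0
[0+:2] opcode=1 & 0x3 = 0x1; word=0xd1
word = 0xd1 → big-endian bytes:
  [0]=0xd1

d1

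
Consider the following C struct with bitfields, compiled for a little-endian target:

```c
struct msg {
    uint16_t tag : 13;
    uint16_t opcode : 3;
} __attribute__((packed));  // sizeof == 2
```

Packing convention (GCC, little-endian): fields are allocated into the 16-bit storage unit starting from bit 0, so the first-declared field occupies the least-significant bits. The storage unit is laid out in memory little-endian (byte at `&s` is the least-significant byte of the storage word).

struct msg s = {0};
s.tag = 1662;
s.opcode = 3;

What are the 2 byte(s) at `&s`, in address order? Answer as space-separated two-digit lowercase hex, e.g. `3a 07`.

7e 66

tag:13 = 1662 → 0x67e << 0 → word 0x067e
opcode:3 = 3 → 0x3 << 13 → word 0x667e
word = 0x667e → little-endian bytes:
  [0]=0x7e  [1]=0x66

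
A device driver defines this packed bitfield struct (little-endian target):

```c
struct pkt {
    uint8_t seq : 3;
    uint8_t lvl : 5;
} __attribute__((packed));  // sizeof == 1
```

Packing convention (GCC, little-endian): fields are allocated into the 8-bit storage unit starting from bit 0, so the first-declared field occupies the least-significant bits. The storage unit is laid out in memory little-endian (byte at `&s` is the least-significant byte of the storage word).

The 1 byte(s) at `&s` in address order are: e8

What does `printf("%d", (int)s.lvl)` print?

29

[0]=0xe8 (little-endian) → word 0xe8
seq [0+:3] = (word>>0) & 0x7 = 0
lvl [3+:5] = (word>>3) & 0x1f = 29  ←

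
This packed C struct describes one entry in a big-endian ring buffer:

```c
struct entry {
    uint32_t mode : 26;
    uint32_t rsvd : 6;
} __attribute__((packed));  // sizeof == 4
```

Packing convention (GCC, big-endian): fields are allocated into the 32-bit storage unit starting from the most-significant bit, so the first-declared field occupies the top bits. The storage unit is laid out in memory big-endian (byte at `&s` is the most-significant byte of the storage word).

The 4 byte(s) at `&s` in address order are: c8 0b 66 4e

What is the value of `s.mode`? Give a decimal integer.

52440473

[0]=0xc8 [1]=0x0b [2]=0x66 [3]=0x4e (big-endian) → word 0xc80b664e
mode:26 @ bit 6 → (0xc80b664e>>6)&0x3ffffff = 0x3202d99  ←
rsvd:6 @ bit 0 → (0xc80b664e>>0)&0x3f = 0xe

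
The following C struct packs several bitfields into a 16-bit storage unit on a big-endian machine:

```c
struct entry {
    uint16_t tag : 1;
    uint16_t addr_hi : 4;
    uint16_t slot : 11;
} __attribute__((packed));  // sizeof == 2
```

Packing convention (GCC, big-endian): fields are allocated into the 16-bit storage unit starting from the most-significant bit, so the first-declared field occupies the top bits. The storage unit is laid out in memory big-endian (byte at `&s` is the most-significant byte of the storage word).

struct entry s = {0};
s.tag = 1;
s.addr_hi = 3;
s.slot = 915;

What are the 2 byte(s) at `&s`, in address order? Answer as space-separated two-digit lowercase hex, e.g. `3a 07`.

9b 93

tag (1b) val=1 bits=0x1 at bit 15: 0x8000
addr_hi (4b) val=3 bits=0x3 at bit 11: 0x9800
slot (11b) val=915 bits=0x393 at bit 0: 0x9b93
word = 0x9b93 → big-endian bytes:
  [0]=0x9b  [1]=0x93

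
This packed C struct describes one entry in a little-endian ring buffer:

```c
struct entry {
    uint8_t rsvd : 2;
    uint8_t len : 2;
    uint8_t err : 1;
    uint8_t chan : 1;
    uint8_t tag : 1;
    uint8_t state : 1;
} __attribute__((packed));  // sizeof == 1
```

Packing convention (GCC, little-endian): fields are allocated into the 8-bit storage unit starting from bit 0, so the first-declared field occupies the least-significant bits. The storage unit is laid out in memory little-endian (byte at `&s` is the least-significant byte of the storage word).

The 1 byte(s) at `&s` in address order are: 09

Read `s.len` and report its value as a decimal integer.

2

[0]=0x09 (little-endian) → word 0x09
rsvd [0+:2] = (word>>0) & 0x3 = 1
len [2+:2] = (word>>2) & 0x3 = 2  ←
err [4+:1] = (word>>4) & 0x1 = 0
chan [5+:1] = (word>>5) & 0x1 = 0
tag [6+:1] = (word>>6) & 0x1 = 0
state [7+:1] = (word>>7) & 0x1 = 0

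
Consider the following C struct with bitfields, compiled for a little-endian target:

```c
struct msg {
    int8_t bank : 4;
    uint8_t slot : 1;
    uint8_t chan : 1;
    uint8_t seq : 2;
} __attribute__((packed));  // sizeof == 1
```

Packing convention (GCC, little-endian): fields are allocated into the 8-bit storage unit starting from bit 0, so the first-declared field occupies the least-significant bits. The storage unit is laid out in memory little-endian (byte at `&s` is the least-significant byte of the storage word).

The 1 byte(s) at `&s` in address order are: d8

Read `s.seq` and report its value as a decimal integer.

3

[0]=0xd8 (little-endian) → word 0xd8
bank [0+:4] = (word>>0) & 0xf = 8
slot [4+:1] = (word>>4) & 0x1 = 1
chan [5+:1] = (word>>5) & 0x1 = 0
seq [6+:2] = (word>>6) & 0x3 = 3  ←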